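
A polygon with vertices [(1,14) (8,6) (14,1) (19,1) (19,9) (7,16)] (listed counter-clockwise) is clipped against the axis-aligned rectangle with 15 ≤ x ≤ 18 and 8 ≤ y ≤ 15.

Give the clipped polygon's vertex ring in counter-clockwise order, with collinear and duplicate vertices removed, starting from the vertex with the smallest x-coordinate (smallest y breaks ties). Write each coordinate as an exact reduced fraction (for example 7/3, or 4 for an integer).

1. After x ≥ 15: [(15,1) (19,1) (19,9) (15,34/3)]
2. After x ≤ 18: [(15,1) (18,1) (18,115/12) (15,34/3)]
3. After y ≥ 8: [(15,8) (18,8) (18,115/12) (15,34/3)]
4. After y ≤ 15: [(15,8) (18,8) (18,115/12) (15,34/3)]
5. Canonical ring: [(15,8) (18,8) (18,115/12) (15,34/3)]

Clipped polygon: [(15,8) (18,8) (18,115/12) (15,34/3)]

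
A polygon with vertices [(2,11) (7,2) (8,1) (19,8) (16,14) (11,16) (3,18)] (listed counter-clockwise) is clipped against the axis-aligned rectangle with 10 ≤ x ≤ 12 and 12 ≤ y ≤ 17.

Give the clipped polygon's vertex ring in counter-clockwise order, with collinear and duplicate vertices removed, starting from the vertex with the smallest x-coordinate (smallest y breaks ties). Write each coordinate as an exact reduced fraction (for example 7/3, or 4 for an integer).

1. After x ≥ 10: [(10,25/11) (19,8) (16,14) (11,16) (10,65/4)]
2. After x ≤ 12: [(10,25/11) (12,39/11) (12,78/5) (11,16) (10,65/4)]
3. After y ≥ 12: [(10,12) (12,12) (12,78/5) (11,16) (10,65/4)]
4. After y ≤ 17: [(10,12) (12,12) (12,78/5) (11,16) (10,65/4)]
5. Canonical ring: [(10,12) (12,12) (12,78/5) (11,16) (10,65/4)]

Clipped polygon: [(10,12) (12,12) (12,78/5) (11,16) (10,65/4)]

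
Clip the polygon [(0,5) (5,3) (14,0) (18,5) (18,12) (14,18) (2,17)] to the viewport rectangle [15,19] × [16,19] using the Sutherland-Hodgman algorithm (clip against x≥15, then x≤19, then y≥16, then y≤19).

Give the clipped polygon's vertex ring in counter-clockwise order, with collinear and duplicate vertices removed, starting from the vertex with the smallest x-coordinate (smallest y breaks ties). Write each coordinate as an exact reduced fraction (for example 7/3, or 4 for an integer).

1. After x ≥ 15: [(15,5/4) (18,5) (18,12) (15,33/2)]
2. After x ≤ 19: [(15,5/4) (18,5) (18,12) (15,33/2)]
3. After y ≥ 16: [(15,16) (46/3,16) (15,33/2)]
4. After y ≤ 19: [(15,16) (46/3,16) (15,33/2)]
5. Canonical ring: [(15,16) (46/3,16) (15,33/2)]

Clipped polygon: [(15,16) (46/3,16) (15,33/2)]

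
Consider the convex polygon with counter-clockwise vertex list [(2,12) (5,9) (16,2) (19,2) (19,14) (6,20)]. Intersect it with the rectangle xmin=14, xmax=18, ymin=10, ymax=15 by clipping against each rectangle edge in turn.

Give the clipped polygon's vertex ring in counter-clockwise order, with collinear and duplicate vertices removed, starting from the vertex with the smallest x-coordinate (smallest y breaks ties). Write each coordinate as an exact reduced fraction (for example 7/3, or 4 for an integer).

1. After x ≥ 14: [(14,36/11) (16,2) (19,2) (19,14) (14,212/13)]
2. After x ≤ 18: [(14,36/11) (16,2) (18,2) (18,188/13) (14,212/13)]
3. After y ≥ 10: [(14,10) (18,10) (18,188/13) (14,212/13)]
4. After y ≤ 15: [(14,15) (14,10) (18,10) (18,188/13) (101/6,15)]
5. Canonical ring: [(14,10) (18,10) (18,188/13) (101/6,15) (14,15)]

Clipped polygon: [(14,10) (18,10) (18,188/13) (101/6,15) (14,15)]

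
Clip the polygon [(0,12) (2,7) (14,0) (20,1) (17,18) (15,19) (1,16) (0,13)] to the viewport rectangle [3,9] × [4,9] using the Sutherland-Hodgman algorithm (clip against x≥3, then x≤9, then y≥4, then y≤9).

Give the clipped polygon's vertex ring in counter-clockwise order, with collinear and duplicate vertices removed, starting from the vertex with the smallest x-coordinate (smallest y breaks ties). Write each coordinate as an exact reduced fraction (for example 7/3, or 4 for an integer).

Clipped polygon: [(3,77/12) (50/7,4) (9,4) (9,9) (3,9)]

1. After x ≥ 3: [(3,77/12) (14,0) (20,1) (17,18) (15,19) (3,115/7)]
2. After x ≤ 9: [(3,77/12) (9,35/12) (9,124/7) (3,115/7)]
3. After y ≥ 4: [(3,77/12) (50/7,4) (9,4) (9,124/7) (3,115/7)]
4. After y ≤ 9: [(3,9) (3,77/12) (50/7,4) (9,4) (9,9)]
5. Canonical ring: [(3,77/12) (50/7,4) (9,4) (9,9) (3,9)]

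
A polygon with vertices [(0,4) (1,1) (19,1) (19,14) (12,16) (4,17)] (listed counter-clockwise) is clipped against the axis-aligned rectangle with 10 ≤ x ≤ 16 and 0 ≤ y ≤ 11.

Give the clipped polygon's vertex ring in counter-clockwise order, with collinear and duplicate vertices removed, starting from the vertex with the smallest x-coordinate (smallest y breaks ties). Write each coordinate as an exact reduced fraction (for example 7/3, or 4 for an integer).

Clipped polygon: [(10,1) (16,1) (16,11) (10,11)]

1. After x ≥ 10: [(10,1) (19,1) (19,14) (12,16) (10,65/4)]
2. After x ≤ 16: [(10,1) (16,1) (16,104/7) (12,16) (10,65/4)]
3. After y ≥ 0: [(10,1) (16,1) (16,104/7) (12,16) (10,65/4)]
4. After y ≤ 11: [(10,11) (10,1) (16,1) (16,11)]
5. Canonical ring: [(10,1) (16,1) (16,11) (10,11)]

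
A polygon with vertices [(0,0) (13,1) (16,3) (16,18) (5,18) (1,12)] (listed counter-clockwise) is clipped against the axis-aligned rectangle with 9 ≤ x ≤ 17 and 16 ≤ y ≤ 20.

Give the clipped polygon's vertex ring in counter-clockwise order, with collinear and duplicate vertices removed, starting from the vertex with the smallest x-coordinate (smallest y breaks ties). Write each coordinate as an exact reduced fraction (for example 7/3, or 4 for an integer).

Clipped polygon: [(9,16) (16,16) (16,18) (9,18)]

1. After x ≥ 9: [(9,9/13) (13,1) (16,3) (16,18) (9,18)]
2. After x ≤ 17: [(9,9/13) (13,1) (16,3) (16,18) (9,18)]
3. After y ≥ 16: [(9,16) (16,16) (16,18) (9,18)]
4. After y ≤ 20: [(9,16) (16,16) (16,18) (9,18)]
5. Canonical ring: [(9,16) (16,16) (16,18) (9,18)]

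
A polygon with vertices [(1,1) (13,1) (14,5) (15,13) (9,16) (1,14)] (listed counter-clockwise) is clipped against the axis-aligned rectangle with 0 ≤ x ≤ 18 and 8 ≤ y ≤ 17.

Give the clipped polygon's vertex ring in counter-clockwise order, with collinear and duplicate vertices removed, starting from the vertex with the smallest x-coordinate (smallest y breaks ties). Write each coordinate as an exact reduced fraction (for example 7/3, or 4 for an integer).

Clipped polygon: [(1,8) (115/8,8) (15,13) (9,16) (1,14)]

1. After x ≥ 0: [(1,1) (13,1) (14,5) (15,13) (9,16) (1,14)]
2. After x ≤ 18: [(1,1) (13,1) (14,5) (15,13) (9,16) (1,14)]
3. After y ≥ 8: [(1,8) (115/8,8) (15,13) (9,16) (1,14)]
4. After y ≤ 17: [(1,8) (115/8,8) (15,13) (9,16) (1,14)]
5. Canonical ring: [(1,8) (115/8,8) (15,13) (9,16) (1,14)]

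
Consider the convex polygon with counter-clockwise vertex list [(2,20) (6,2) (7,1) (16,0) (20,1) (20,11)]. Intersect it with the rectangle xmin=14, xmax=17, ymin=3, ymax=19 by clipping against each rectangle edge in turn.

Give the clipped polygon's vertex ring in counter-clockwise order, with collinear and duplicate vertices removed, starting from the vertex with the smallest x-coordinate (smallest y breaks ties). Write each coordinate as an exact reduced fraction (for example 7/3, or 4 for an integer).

Clipped polygon: [(14,3) (17,3) (17,25/2) (14,14)]

1. After x ≥ 14: [(14,14) (14,2/9) (16,0) (20,1) (20,11)]
2. After x ≤ 17: [(17,25/2) (14,14) (14,2/9) (16,0) (17,1/4)]
3. After y ≥ 3: [(17,3) (17,25/2) (14,14) (14,3)]
4. After y ≤ 19: [(17,3) (17,25/2) (14,14) (14,3)]
5. Canonical ring: [(14,3) (17,3) (17,25/2) (14,14)]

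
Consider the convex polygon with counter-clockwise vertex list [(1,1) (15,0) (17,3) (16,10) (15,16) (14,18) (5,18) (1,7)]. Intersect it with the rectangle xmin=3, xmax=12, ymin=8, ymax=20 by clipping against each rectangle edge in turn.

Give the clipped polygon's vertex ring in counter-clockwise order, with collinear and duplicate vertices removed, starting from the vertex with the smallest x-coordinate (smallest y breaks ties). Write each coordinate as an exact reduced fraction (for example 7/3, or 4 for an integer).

Clipped polygon: [(3,8) (12,8) (12,18) (5,18) (3,25/2)]

1. After x ≥ 3: [(3,6/7) (15,0) (17,3) (16,10) (15,16) (14,18) (5,18) (3,25/2)]
2. After x ≤ 12: [(3,6/7) (12,3/14) (12,18) (5,18) (3,25/2)]
3. After y ≥ 8: [(3,8) (12,8) (12,18) (5,18) (3,25/2)]
4. After y ≤ 20: [(3,8) (12,8) (12,18) (5,18) (3,25/2)]
5. Canonical ring: [(3,8) (12,8) (12,18) (5,18) (3,25/2)]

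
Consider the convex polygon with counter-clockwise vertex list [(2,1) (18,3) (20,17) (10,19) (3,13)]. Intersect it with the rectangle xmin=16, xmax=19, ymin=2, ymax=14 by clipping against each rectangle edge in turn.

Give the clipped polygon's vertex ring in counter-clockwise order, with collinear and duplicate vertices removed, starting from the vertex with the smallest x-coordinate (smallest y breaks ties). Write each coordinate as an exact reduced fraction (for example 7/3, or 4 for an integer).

1. After x ≥ 16: [(16,11/4) (18,3) (20,17) (16,89/5)]
2. After x ≤ 19: [(16,11/4) (18,3) (19,10) (19,86/5) (16,89/5)]
3. After y ≥ 2: [(16,11/4) (18,3) (19,10) (19,86/5) (16,89/5)]
4. After y ≤ 14: [(16,14) (16,11/4) (18,3) (19,10) (19,14)]
5. Canonical ring: [(16,11/4) (18,3) (19,10) (19,14) (16,14)]

Clipped polygon: [(16,11/4) (18,3) (19,10) (19,14) (16,14)]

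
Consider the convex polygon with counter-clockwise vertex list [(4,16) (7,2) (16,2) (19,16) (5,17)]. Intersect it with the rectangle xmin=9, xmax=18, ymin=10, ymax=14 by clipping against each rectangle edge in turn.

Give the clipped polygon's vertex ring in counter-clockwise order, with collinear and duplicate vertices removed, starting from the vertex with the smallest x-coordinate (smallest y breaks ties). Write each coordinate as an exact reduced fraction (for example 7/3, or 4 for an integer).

Clipped polygon: [(9,10) (124/7,10) (18,34/3) (18,14) (9,14)]

1. After x ≥ 9: [(9,2) (16,2) (19,16) (9,117/7)]
2. After x ≤ 18: [(9,2) (16,2) (18,34/3) (18,225/14) (9,117/7)]
3. After y ≥ 10: [(9,10) (124/7,10) (18,34/3) (18,225/14) (9,117/7)]
4. After y ≤ 14: [(9,14) (9,10) (124/7,10) (18,34/3) (18,14)]
5. Canonical ring: [(9,10) (124/7,10) (18,34/3) (18,14) (9,14)]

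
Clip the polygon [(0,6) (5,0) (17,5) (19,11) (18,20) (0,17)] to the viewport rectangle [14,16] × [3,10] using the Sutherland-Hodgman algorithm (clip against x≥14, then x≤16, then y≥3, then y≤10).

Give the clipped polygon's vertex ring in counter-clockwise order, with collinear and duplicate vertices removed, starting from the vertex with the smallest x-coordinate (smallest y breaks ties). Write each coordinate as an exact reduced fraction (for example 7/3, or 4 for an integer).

Clipped polygon: [(14,15/4) (16,55/12) (16,10) (14,10)]

1. After x ≥ 14: [(14,15/4) (17,5) (19,11) (18,20) (14,58/3)]
2. After x ≤ 16: [(14,15/4) (16,55/12) (16,59/3) (14,58/3)]
3. After y ≥ 3: [(14,15/4) (16,55/12) (16,59/3) (14,58/3)]
4. After y ≤ 10: [(14,10) (14,15/4) (16,55/12) (16,10)]
5. Canonical ring: [(14,15/4) (16,55/12) (16,10) (14,10)]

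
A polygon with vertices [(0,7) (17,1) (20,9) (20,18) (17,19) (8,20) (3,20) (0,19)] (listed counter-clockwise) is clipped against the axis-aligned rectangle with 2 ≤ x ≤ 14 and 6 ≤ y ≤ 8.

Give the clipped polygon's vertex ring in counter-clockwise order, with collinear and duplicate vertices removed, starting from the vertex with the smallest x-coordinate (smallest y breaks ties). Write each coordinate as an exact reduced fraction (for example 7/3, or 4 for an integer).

Clipped polygon: [(2,107/17) (17/6,6) (14,6) (14,8) (2,8)]

1. After x ≥ 2: [(2,107/17) (17,1) (20,9) (20,18) (17,19) (8,20) (3,20) (2,59/3)]
2. After x ≤ 14: [(2,107/17) (14,35/17) (14,58/3) (8,20) (3,20) (2,59/3)]
3. After y ≥ 6: [(2,107/17) (17/6,6) (14,6) (14,58/3) (8,20) (3,20) (2,59/3)]
4. After y ≤ 8: [(2,8) (2,107/17) (17/6,6) (14,6) (14,8)]
5. Canonical ring: [(2,107/17) (17/6,6) (14,6) (14,8) (2,8)]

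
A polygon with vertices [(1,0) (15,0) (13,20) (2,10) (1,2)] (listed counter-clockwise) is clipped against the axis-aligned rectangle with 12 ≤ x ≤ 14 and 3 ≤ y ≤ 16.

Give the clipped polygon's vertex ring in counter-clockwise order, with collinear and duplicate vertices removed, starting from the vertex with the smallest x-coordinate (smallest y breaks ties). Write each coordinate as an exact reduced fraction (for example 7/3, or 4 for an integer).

Clipped polygon: [(12,3) (14,3) (14,10) (67/5,16) (12,16)]

1. After x ≥ 12: [(12,0) (15,0) (13,20) (12,210/11)]
2. After x ≤ 14: [(12,0) (14,0) (14,10) (13,20) (12,210/11)]
3. After y ≥ 3: [(12,3) (14,3) (14,10) (13,20) (12,210/11)]
4. After y ≤ 16: [(12,16) (12,3) (14,3) (14,10) (67/5,16)]
5. Canonical ring: [(12,3) (14,3) (14,10) (67/5,16) (12,16)]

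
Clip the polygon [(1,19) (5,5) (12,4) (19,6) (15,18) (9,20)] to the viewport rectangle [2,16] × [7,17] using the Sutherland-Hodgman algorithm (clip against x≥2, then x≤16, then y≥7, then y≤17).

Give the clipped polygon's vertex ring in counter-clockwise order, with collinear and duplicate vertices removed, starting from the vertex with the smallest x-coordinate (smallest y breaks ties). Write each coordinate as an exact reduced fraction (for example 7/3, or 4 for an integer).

1. After x ≥ 2: [(2,153/8) (2,31/2) (5,5) (12,4) (19,6) (15,18) (9,20)]
2. After x ≤ 16: [(2,153/8) (2,31/2) (5,5) (12,4) (16,36/7) (16,15) (15,18) (9,20)]
3. After y ≥ 7: [(2,153/8) (2,31/2) (31/7,7) (16,7) (16,15) (15,18) (9,20)]
4. After y ≤ 17: [(2,17) (2,31/2) (31/7,7) (16,7) (16,15) (46/3,17)]
5. Canonical ring: [(2,31/2) (31/7,7) (16,7) (16,15) (46/3,17) (2,17)]

Clipped polygon: [(2,31/2) (31/7,7) (16,7) (16,15) (46/3,17) (2,17)]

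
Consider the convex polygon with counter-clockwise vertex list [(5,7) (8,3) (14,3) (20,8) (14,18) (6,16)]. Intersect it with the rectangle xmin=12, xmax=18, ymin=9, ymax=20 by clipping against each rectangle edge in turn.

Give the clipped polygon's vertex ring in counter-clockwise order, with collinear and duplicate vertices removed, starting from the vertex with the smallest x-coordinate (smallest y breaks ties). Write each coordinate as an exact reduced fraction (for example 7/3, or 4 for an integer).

1. After x ≥ 12: [(12,3) (14,3) (20,8) (14,18) (12,35/2)]
2. After x ≤ 18: [(12,3) (14,3) (18,19/3) (18,34/3) (14,18) (12,35/2)]
3. After y ≥ 9: [(12,9) (18,9) (18,34/3) (14,18) (12,35/2)]
4. After y ≤ 20: [(12,9) (18,9) (18,34/3) (14,18) (12,35/2)]
5. Canonical ring: [(12,9) (18,9) (18,34/3) (14,18) (12,35/2)]

Clipped polygon: [(12,9) (18,9) (18,34/3) (14,18) (12,35/2)]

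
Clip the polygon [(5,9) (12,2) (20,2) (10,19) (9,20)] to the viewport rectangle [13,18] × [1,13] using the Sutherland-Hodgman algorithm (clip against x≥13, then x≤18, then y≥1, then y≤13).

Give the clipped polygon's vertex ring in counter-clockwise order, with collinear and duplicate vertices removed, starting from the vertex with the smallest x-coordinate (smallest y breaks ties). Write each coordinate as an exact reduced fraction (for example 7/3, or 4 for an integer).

1. After x ≥ 13: [(13,2) (20,2) (13,139/10)]
2. After x ≤ 18: [(13,2) (18,2) (18,27/5) (13,139/10)]
3. After y ≥ 1: [(13,2) (18,2) (18,27/5) (13,139/10)]
4. After y ≤ 13: [(13,13) (13,2) (18,2) (18,27/5) (230/17,13)]
5. Canonical ring: [(13,2) (18,2) (18,27/5) (230/17,13) (13,13)]

Clipped polygon: [(13,2) (18,2) (18,27/5) (230/17,13) (13,13)]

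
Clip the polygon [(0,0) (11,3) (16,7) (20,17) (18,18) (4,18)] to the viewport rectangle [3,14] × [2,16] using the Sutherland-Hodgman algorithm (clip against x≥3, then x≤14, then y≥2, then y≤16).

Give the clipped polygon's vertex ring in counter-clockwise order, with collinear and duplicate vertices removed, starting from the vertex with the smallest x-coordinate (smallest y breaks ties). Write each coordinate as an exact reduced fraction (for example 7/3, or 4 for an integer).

Clipped polygon: [(3,2) (22/3,2) (11,3) (14,27/5) (14,16) (32/9,16) (3,27/2)]

1. After x ≥ 3: [(3,27/2) (3,9/11) (11,3) (16,7) (20,17) (18,18) (4,18)]
2. After x ≤ 14: [(3,27/2) (3,9/11) (11,3) (14,27/5) (14,18) (4,18)]
3. After y ≥ 2: [(3,27/2) (3,2) (22/3,2) (11,3) (14,27/5) (14,18) (4,18)]
4. After y ≤ 16: [(32/9,16) (3,27/2) (3,2) (22/3,2) (11,3) (14,27/5) (14,16)]
5. Canonical ring: [(3,2) (22/3,2) (11,3) (14,27/5) (14,16) (32/9,16) (3,27/2)]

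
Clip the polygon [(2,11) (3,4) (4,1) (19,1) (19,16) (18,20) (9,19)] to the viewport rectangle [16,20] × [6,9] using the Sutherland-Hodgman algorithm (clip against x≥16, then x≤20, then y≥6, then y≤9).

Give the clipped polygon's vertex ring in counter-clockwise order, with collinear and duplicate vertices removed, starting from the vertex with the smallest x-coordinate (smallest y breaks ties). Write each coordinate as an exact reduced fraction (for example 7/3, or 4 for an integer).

1. After x ≥ 16: [(16,1) (19,1) (19,16) (18,20) (16,178/9)]
2. After x ≤ 20: [(16,1) (19,1) (19,16) (18,20) (16,178/9)]
3. After y ≥ 6: [(16,6) (19,6) (19,16) (18,20) (16,178/9)]
4. After y ≤ 9: [(16,9) (16,6) (19,6) (19,9)]
5. Canonical ring: [(16,6) (19,6) (19,9) (16,9)]

Clipped polygon: [(16,6) (19,6) (19,9) (16,9)]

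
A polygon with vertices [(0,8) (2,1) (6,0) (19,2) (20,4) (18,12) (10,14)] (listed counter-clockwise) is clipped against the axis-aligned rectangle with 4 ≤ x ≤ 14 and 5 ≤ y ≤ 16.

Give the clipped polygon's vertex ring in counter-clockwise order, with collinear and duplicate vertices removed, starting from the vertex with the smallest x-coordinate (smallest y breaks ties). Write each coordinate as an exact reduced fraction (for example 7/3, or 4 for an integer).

1. After x ≥ 4: [(4,52/5) (4,1/2) (6,0) (19,2) (20,4) (18,12) (10,14)]
2. After x ≤ 14: [(4,52/5) (4,1/2) (6,0) (14,16/13) (14,13) (10,14)]
3. After y ≥ 5: [(4,52/5) (4,5) (14,5) (14,13) (10,14)]
4. After y ≤ 16: [(4,52/5) (4,5) (14,5) (14,13) (10,14)]
5. Canonical ring: [(4,5) (14,5) (14,13) (10,14) (4,52/5)]

Clipped polygon: [(4,5) (14,5) (14,13) (10,14) (4,52/5)]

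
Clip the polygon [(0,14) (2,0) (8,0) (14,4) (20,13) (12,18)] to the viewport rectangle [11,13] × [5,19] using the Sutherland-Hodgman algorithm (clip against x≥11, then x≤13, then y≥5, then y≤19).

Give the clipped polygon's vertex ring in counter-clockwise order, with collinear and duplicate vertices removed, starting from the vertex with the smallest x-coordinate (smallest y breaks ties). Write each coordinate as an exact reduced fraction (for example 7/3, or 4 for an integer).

1. After x ≥ 11: [(11,53/3) (11,2) (14,4) (20,13) (12,18)]
2. After x ≤ 13: [(11,53/3) (11,2) (13,10/3) (13,139/8) (12,18)]
3. After y ≥ 5: [(11,53/3) (11,5) (13,5) (13,139/8) (12,18)]
4. After y ≤ 19: [(11,53/3) (11,5) (13,5) (13,139/8) (12,18)]
5. Canonical ring: [(11,5) (13,5) (13,139/8) (12,18) (11,53/3)]

Clipped polygon: [(11,5) (13,5) (13,139/8) (12,18) (11,53/3)]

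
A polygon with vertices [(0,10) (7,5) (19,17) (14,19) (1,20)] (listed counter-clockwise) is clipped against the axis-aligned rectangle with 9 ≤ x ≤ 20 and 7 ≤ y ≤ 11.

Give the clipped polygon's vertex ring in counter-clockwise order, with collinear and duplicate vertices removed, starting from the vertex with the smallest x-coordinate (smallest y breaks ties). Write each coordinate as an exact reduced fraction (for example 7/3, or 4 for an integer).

Clipped polygon: [(9,7) (13,11) (9,11)]

1. After x ≥ 9: [(9,7) (19,17) (14,19) (9,252/13)]
2. After x ≤ 20: [(9,7) (19,17) (14,19) (9,252/13)]
3. After y ≥ 7: [(9,7) (19,17) (14,19) (9,252/13)]
4. After y ≤ 11: [(9,11) (9,7) (13,11)]
5. Canonical ring: [(9,7) (13,11) (9,11)]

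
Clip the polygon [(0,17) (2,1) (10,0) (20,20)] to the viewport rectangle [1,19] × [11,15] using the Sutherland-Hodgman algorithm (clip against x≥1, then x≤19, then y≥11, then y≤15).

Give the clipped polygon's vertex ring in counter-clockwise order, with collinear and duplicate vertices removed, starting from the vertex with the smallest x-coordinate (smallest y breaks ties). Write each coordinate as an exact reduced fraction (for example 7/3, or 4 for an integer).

Clipped polygon: [(1,11) (31/2,11) (35/2,15) (1,15)]

1. After x ≥ 1: [(1,343/20) (1,9) (2,1) (10,0) (20,20)]
2. After x ≤ 19: [(19,397/20) (1,343/20) (1,9) (2,1) (10,0) (19,18)]
3. After y ≥ 11: [(19,397/20) (1,343/20) (1,11) (31/2,11) (19,18)]
4. After y ≤ 15: [(1,15) (1,11) (31/2,11) (35/2,15)]
5. Canonical ring: [(1,11) (31/2,11) (35/2,15) (1,15)]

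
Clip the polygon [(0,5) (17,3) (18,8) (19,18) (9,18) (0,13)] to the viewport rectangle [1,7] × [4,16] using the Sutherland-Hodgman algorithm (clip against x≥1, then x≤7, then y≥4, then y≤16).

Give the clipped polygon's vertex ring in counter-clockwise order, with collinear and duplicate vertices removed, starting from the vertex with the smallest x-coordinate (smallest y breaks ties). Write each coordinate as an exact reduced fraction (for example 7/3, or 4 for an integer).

Clipped polygon: [(1,83/17) (7,71/17) (7,16) (27/5,16) (1,122/9)]

1. After x ≥ 1: [(1,83/17) (17,3) (18,8) (19,18) (9,18) (1,122/9)]
2. After x ≤ 7: [(1,83/17) (7,71/17) (7,152/9) (1,122/9)]
3. After y ≥ 4: [(1,83/17) (7,71/17) (7,152/9) (1,122/9)]
4. After y ≤ 16: [(1,83/17) (7,71/17) (7,16) (27/5,16) (1,122/9)]
5. Canonical ring: [(1,83/17) (7,71/17) (7,16) (27/5,16) (1,122/9)]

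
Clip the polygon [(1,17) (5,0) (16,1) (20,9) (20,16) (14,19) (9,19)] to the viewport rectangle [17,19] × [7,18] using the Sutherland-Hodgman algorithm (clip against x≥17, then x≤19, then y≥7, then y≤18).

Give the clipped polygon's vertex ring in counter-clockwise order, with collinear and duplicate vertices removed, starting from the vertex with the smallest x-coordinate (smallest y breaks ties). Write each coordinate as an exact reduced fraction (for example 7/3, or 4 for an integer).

Clipped polygon: [(17,7) (19,7) (19,33/2) (17,35/2)]

1. After x ≥ 17: [(17,3) (20,9) (20,16) (17,35/2)]
2. After x ≤ 19: [(17,3) (19,7) (19,33/2) (17,35/2)]
3. After y ≥ 7: [(17,7) (19,7) (19,7) (19,33/2) (17,35/2)]
4. After y ≤ 18: [(17,7) (19,7) (19,7) (19,33/2) (17,35/2)]
5. Canonical ring: [(17,7) (19,7) (19,33/2) (17,35/2)]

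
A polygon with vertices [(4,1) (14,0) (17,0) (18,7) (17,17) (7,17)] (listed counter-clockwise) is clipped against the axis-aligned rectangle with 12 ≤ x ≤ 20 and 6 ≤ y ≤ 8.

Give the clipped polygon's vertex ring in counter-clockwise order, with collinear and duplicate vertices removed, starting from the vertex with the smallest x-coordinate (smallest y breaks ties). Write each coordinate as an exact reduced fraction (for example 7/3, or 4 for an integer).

Clipped polygon: [(12,6) (125/7,6) (18,7) (179/10,8) (12,8)]

1. After x ≥ 12: [(12,1/5) (14,0) (17,0) (18,7) (17,17) (12,17)]
2. After x ≤ 20: [(12,1/5) (14,0) (17,0) (18,7) (17,17) (12,17)]
3. After y ≥ 6: [(12,6) (125/7,6) (18,7) (17,17) (12,17)]
4. After y ≤ 8: [(12,8) (12,6) (125/7,6) (18,7) (179/10,8)]
5. Canonical ring: [(12,6) (125/7,6) (18,7) (179/10,8) (12,8)]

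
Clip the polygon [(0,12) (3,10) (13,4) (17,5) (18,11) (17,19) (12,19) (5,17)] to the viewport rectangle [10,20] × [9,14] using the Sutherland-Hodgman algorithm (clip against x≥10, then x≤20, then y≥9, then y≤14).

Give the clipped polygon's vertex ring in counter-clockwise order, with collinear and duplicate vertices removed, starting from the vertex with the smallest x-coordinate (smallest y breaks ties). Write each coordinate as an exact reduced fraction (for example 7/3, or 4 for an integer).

1. After x ≥ 10: [(10,29/5) (13,4) (17,5) (18,11) (17,19) (12,19) (10,129/7)]
2. After x ≤ 20: [(10,29/5) (13,4) (17,5) (18,11) (17,19) (12,19) (10,129/7)]
3. After y ≥ 9: [(10,9) (53/3,9) (18,11) (17,19) (12,19) (10,129/7)]
4. After y ≤ 14: [(10,14) (10,9) (53/3,9) (18,11) (141/8,14)]
5. Canonical ring: [(10,9) (53/3,9) (18,11) (141/8,14) (10,14)]

Clipped polygon: [(10,9) (53/3,9) (18,11) (141/8,14) (10,14)]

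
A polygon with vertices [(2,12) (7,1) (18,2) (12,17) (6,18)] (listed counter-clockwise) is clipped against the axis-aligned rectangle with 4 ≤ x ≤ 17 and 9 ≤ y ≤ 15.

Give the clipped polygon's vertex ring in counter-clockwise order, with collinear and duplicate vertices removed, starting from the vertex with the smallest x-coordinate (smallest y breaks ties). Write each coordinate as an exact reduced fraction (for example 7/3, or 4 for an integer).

Clipped polygon: [(4,9) (76/5,9) (64/5,15) (4,15)]

1. After x ≥ 4: [(4,15) (4,38/5) (7,1) (18,2) (12,17) (6,18)]
2. After x ≤ 17: [(4,15) (4,38/5) (7,1) (17,21/11) (17,9/2) (12,17) (6,18)]
3. After y ≥ 9: [(4,15) (4,9) (76/5,9) (12,17) (6,18)]
4. After y ≤ 15: [(4,15) (4,15) (4,9) (76/5,9) (64/5,15)]
5. Canonical ring: [(4,9) (76/5,9) (64/5,15) (4,15)]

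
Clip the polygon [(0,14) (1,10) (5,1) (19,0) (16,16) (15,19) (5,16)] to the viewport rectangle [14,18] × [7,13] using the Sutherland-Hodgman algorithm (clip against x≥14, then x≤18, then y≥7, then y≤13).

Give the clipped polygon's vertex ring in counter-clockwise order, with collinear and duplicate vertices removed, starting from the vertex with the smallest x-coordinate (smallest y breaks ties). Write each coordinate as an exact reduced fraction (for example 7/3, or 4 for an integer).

1. After x ≥ 14: [(14,5/14) (19,0) (16,16) (15,19) (14,187/10)]
2. After x ≤ 18: [(14,5/14) (18,1/14) (18,16/3) (16,16) (15,19) (14,187/10)]
3. After y ≥ 7: [(14,7) (283/16,7) (16,16) (15,19) (14,187/10)]
4. After y ≤ 13: [(14,13) (14,7) (283/16,7) (265/16,13)]
5. Canonical ring: [(14,7) (283/16,7) (265/16,13) (14,13)]

Clipped polygon: [(14,7) (283/16,7) (265/16,13) (14,13)]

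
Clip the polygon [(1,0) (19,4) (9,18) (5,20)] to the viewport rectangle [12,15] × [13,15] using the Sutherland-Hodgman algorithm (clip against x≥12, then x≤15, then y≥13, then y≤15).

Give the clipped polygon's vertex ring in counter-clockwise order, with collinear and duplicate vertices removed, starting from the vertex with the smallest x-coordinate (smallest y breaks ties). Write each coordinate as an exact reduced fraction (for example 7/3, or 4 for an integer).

1. After x ≥ 12: [(12,22/9) (19,4) (12,69/5)]
2. After x ≤ 15: [(12,22/9) (15,28/9) (15,48/5) (12,69/5)]
3. After y ≥ 13: [(12,13) (88/7,13) (12,69/5)]
4. After y ≤ 15: [(12,13) (88/7,13) (12,69/5)]
5. Canonical ring: [(12,13) (88/7,13) (12,69/5)]

Clipped polygon: [(12,13) (88/7,13) (12,69/5)]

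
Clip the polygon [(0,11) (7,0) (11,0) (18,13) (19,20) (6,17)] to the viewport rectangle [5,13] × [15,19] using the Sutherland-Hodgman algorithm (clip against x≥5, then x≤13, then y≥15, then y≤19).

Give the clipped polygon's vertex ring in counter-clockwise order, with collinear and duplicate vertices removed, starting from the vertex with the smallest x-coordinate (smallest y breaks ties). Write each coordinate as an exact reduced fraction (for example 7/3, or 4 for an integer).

1. After x ≥ 5: [(5,16) (5,22/7) (7,0) (11,0) (18,13) (19,20) (6,17)]
2. After x ≤ 13: [(5,16) (5,22/7) (7,0) (11,0) (13,26/7) (13,242/13) (6,17)]
3. After y ≥ 15: [(5,16) (5,15) (13,15) (13,242/13) (6,17)]
4. After y ≤ 19: [(5,16) (5,15) (13,15) (13,242/13) (6,17)]
5. Canonical ring: [(5,15) (13,15) (13,242/13) (6,17) (5,16)]

Clipped polygon: [(5,15) (13,15) (13,242/13) (6,17) (5,16)]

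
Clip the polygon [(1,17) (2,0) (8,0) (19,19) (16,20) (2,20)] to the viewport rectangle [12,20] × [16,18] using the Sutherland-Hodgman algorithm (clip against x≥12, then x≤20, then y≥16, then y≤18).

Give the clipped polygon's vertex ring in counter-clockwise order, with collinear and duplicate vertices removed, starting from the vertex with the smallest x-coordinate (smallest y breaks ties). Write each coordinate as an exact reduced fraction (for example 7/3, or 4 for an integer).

1. After x ≥ 12: [(12,76/11) (19,19) (16,20) (12,20)]
2. After x ≤ 20: [(12,76/11) (19,19) (16,20) (12,20)]
3. After y ≥ 16: [(12,16) (328/19,16) (19,19) (16,20) (12,20)]
4. After y ≤ 18: [(12,18) (12,16) (328/19,16) (350/19,18)]
5. Canonical ring: [(12,16) (328/19,16) (350/19,18) (12,18)]

Clipped polygon: [(12,16) (328/19,16) (350/19,18) (12,18)]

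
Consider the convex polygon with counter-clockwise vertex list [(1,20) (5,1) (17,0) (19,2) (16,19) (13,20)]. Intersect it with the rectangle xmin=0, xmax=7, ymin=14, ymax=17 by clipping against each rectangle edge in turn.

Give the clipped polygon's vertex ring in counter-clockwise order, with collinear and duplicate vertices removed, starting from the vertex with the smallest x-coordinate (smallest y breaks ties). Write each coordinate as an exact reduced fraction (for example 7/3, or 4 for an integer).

1. After x ≥ 0: [(1,20) (5,1) (17,0) (19,2) (16,19) (13,20)]
2. After x ≤ 7: [(7,20) (1,20) (5,1) (7,5/6)]
3. After y ≥ 14: [(7,14) (7,20) (1,20) (43/19,14)]
4. After y ≤ 17: [(7,14) (7,17) (31/19,17) (43/19,14)]
5. Canonical ring: [(31/19,17) (43/19,14) (7,14) (7,17)]

Clipped polygon: [(31/19,17) (43/19,14) (7,14) (7,17)]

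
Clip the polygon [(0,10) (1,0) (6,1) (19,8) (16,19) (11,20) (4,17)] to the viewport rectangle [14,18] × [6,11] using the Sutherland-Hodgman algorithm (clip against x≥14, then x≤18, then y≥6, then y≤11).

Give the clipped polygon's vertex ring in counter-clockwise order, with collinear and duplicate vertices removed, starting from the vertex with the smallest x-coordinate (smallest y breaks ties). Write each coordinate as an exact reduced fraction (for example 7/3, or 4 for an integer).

1. After x ≥ 14: [(14,69/13) (19,8) (16,19) (14,97/5)]
2. After x ≤ 18: [(14,69/13) (18,97/13) (18,35/3) (16,19) (14,97/5)]
3. After y ≥ 6: [(14,6) (107/7,6) (18,97/13) (18,35/3) (16,19) (14,97/5)]
4. After y ≤ 11: [(14,11) (14,6) (107/7,6) (18,97/13) (18,11)]
5. Canonical ring: [(14,6) (107/7,6) (18,97/13) (18,11) (14,11)]

Clipped polygon: [(14,6) (107/7,6) (18,97/13) (18,11) (14,11)]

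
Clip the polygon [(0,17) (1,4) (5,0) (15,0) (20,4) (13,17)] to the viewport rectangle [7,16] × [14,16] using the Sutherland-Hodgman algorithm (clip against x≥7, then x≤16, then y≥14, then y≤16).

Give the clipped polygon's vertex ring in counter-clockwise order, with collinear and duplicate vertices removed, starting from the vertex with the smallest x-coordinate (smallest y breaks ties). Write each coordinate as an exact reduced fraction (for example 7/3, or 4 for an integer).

Clipped polygon: [(7,14) (190/13,14) (176/13,16) (7,16)]

1. After x ≥ 7: [(7,17) (7,0) (15,0) (20,4) (13,17)]
2. After x ≤ 16: [(7,17) (7,0) (15,0) (16,4/5) (16,80/7) (13,17)]
3. After y ≥ 14: [(7,17) (7,14) (190/13,14) (13,17)]
4. After y ≤ 16: [(7,16) (7,14) (190/13,14) (176/13,16)]
5. Canonical ring: [(7,14) (190/13,14) (176/13,16) (7,16)]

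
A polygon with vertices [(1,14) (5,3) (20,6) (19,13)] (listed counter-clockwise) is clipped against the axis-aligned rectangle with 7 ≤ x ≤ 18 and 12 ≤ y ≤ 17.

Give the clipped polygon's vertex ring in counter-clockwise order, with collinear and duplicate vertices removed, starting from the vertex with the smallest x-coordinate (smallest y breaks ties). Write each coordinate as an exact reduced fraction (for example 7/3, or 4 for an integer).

1. After x ≥ 7: [(7,41/3) (7,17/5) (20,6) (19,13)]
2. After x ≤ 18: [(18,235/18) (7,41/3) (7,17/5) (18,28/5)]
3. After y ≥ 12: [(18,12) (18,235/18) (7,41/3) (7,12)]
4. After y ≤ 17: [(18,12) (18,235/18) (7,41/3) (7,12)]
5. Canonical ring: [(7,12) (18,12) (18,235/18) (7,41/3)]

Clipped polygon: [(7,12) (18,12) (18,235/18) (7,41/3)]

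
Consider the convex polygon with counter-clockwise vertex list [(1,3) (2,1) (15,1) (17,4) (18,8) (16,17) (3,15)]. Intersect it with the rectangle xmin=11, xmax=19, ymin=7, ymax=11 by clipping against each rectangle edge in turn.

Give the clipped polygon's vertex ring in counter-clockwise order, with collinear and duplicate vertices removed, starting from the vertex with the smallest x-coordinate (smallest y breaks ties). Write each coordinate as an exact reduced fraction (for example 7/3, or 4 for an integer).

Clipped polygon: [(11,7) (71/4,7) (18,8) (52/3,11) (11,11)]

1. After x ≥ 11: [(11,1) (15,1) (17,4) (18,8) (16,17) (11,211/13)]
2. After x ≤ 19: [(11,1) (15,1) (17,4) (18,8) (16,17) (11,211/13)]
3. After y ≥ 7: [(11,7) (71/4,7) (18,8) (16,17) (11,211/13)]
4. After y ≤ 11: [(11,11) (11,7) (71/4,7) (18,8) (52/3,11)]
5. Canonical ring: [(11,7) (71/4,7) (18,8) (52/3,11) (11,11)]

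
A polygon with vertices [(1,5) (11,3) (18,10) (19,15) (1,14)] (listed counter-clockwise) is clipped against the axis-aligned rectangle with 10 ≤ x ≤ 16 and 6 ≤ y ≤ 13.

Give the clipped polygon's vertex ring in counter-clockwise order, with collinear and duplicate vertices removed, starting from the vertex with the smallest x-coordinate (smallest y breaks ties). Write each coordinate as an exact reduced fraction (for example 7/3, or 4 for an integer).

1. After x ≥ 10: [(10,16/5) (11,3) (18,10) (19,15) (10,29/2)]
2. After x ≤ 16: [(10,16/5) (11,3) (16,8) (16,89/6) (10,29/2)]
3. After y ≥ 6: [(10,6) (14,6) (16,8) (16,89/6) (10,29/2)]
4. After y ≤ 13: [(10,13) (10,6) (14,6) (16,8) (16,13)]
5. Canonical ring: [(10,6) (14,6) (16,8) (16,13) (10,13)]

Clipped polygon: [(10,6) (14,6) (16,8) (16,13) (10,13)]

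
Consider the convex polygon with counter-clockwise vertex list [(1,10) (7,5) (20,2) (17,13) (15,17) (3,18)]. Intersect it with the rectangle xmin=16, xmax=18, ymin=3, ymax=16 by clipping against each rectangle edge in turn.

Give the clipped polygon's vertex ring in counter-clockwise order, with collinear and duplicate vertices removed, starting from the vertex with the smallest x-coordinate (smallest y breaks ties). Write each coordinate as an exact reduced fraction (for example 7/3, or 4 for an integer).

Clipped polygon: [(16,3) (18,3) (18,28/3) (17,13) (16,15)]

1. After x ≥ 16: [(16,38/13) (20,2) (17,13) (16,15)]
2. After x ≤ 18: [(16,38/13) (18,32/13) (18,28/3) (17,13) (16,15)]
3. After y ≥ 3: [(16,3) (18,3) (18,28/3) (17,13) (16,15)]
4. After y ≤ 16: [(16,3) (18,3) (18,28/3) (17,13) (16,15)]
5. Canonical ring: [(16,3) (18,3) (18,28/3) (17,13) (16,15)]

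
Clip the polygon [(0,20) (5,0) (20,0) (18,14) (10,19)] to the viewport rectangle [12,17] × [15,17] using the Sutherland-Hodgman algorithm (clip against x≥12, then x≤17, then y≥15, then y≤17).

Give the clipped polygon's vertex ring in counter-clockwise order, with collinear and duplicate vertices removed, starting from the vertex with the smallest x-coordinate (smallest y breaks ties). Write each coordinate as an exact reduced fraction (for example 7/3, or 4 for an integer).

Clipped polygon: [(12,15) (82/5,15) (66/5,17) (12,17)]

1. After x ≥ 12: [(12,0) (20,0) (18,14) (12,71/4)]
2. After x ≤ 17: [(12,0) (17,0) (17,117/8) (12,71/4)]
3. After y ≥ 15: [(12,15) (82/5,15) (12,71/4)]
4. After y ≤ 17: [(12,17) (12,15) (82/5,15) (66/5,17)]
5. Canonical ring: [(12,15) (82/5,15) (66/5,17) (12,17)]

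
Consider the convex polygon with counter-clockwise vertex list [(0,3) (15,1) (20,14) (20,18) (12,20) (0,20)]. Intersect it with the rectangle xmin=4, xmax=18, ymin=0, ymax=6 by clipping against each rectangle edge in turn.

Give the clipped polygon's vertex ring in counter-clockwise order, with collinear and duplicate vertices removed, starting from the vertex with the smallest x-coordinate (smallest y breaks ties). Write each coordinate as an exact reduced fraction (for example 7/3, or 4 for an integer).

Clipped polygon: [(4,37/15) (15,1) (220/13,6) (4,6)]

1. After x ≥ 4: [(4,37/15) (15,1) (20,14) (20,18) (12,20) (4,20)]
2. After x ≤ 18: [(4,37/15) (15,1) (18,44/5) (18,37/2) (12,20) (4,20)]
3. After y ≥ 0: [(4,37/15) (15,1) (18,44/5) (18,37/2) (12,20) (4,20)]
4. After y ≤ 6: [(4,6) (4,37/15) (15,1) (220/13,6)]
5. Canonical ring: [(4,37/15) (15,1) (220/13,6) (4,6)]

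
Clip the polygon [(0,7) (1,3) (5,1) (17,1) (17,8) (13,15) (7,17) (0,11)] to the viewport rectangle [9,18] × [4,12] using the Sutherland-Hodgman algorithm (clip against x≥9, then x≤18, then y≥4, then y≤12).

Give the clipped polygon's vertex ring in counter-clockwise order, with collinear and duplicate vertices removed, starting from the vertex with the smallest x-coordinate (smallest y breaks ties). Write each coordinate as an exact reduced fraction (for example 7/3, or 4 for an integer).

1. After x ≥ 9: [(9,1) (17,1) (17,8) (13,15) (9,49/3)]
2. After x ≤ 18: [(9,1) (17,1) (17,8) (13,15) (9,49/3)]
3. After y ≥ 4: [(9,4) (17,4) (17,8) (13,15) (9,49/3)]
4. After y ≤ 12: [(9,12) (9,4) (17,4) (17,8) (103/7,12)]
5. Canonical ring: [(9,4) (17,4) (17,8) (103/7,12) (9,12)]

Clipped polygon: [(9,4) (17,4) (17,8) (103/7,12) (9,12)]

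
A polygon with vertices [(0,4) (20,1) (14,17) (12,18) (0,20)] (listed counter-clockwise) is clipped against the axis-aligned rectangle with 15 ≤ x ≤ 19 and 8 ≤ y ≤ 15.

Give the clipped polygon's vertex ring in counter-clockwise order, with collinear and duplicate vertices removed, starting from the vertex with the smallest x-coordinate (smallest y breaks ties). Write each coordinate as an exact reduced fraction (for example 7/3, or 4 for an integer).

Clipped polygon: [(15,8) (139/8,8) (15,43/3)]

1. After x ≥ 15: [(15,7/4) (20,1) (15,43/3)]
2. After x ≤ 19: [(15,7/4) (19,23/20) (19,11/3) (15,43/3)]
3. After y ≥ 8: [(15,8) (139/8,8) (15,43/3)]
4. After y ≤ 15: [(15,8) (139/8,8) (15,43/3)]
5. Canonical ring: [(15,8) (139/8,8) (15,43/3)]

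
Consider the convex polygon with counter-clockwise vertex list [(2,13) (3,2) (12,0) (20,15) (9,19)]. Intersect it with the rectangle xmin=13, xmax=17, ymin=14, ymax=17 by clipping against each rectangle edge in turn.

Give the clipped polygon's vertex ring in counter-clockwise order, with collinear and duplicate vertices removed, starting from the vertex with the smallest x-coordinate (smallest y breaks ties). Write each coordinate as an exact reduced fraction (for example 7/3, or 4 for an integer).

1. After x ≥ 13: [(13,15/8) (20,15) (13,193/11)]
2. After x ≤ 17: [(13,15/8) (17,75/8) (17,177/11) (13,193/11)]
3. After y ≥ 14: [(13,14) (17,14) (17,177/11) (13,193/11)]
4. After y ≤ 17: [(13,17) (13,14) (17,14) (17,177/11) (29/2,17)]
5. Canonical ring: [(13,14) (17,14) (17,177/11) (29/2,17) (13,17)]

Clipped polygon: [(13,14) (17,14) (17,177/11) (29/2,17) (13,17)]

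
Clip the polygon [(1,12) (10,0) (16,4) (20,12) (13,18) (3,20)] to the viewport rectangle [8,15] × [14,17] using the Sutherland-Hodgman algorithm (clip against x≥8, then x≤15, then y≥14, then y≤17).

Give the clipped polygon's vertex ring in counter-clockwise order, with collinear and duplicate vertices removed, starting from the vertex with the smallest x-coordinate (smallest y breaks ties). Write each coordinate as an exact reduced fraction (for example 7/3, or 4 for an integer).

1. After x ≥ 8: [(8,8/3) (10,0) (16,4) (20,12) (13,18) (8,19)]
2. After x ≤ 15: [(8,8/3) (10,0) (15,10/3) (15,114/7) (13,18) (8,19)]
3. After y ≥ 14: [(8,14) (15,14) (15,114/7) (13,18) (8,19)]
4. After y ≤ 17: [(8,17) (8,14) (15,14) (15,114/7) (85/6,17)]
5. Canonical ring: [(8,14) (15,14) (15,114/7) (85/6,17) (8,17)]

Clipped polygon: [(8,14) (15,14) (15,114/7) (85/6,17) (8,17)]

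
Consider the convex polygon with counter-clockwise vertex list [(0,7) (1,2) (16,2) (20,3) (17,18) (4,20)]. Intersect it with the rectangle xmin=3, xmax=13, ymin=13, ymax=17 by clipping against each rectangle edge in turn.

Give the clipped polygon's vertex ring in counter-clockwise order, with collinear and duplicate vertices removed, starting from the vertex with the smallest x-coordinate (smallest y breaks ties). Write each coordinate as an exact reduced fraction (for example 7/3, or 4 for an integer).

1. After x ≥ 3: [(3,67/4) (3,2) (16,2) (20,3) (17,18) (4,20)]
2. After x ≤ 13: [(3,67/4) (3,2) (13,2) (13,242/13) (4,20)]
3. After y ≥ 13: [(3,67/4) (3,13) (13,13) (13,242/13) (4,20)]
4. After y ≤ 17: [(40/13,17) (3,67/4) (3,13) (13,13) (13,17)]
5. Canonical ring: [(3,13) (13,13) (13,17) (40/13,17) (3,67/4)]

Clipped polygon: [(3,13) (13,13) (13,17) (40/13,17) (3,67/4)]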